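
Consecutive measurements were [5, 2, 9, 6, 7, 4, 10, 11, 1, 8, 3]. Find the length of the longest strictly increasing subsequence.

5

Track the smallest tail for each achievable length (strict):
5 → extends → [5]
2 → replaces 5 → [2]
9 → extends → [2, 9]
6 → replaces 9 → [2, 6]
7 → extends → [2, 6, 7]
4 → replaces 6 → [2, 4, 7]
10 → extends → [2, 4, 7, 10]
11 → extends → [2, 4, 7, 10, 11]
1 → replaces 2 → [1, 4, 7, 10, 11]
8 → replaces 10 → [1, 4, 7, 8, 11]
3 → replaces 4 → [1, 3, 7, 8, 11]
Five tails, so the longest strictly increasing subsequence has length 5 (e.g. 5, 6, 7, 10, 11).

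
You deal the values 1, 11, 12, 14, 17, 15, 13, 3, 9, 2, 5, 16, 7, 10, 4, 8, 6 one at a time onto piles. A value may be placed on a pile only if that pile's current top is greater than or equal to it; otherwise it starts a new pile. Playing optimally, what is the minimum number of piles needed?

6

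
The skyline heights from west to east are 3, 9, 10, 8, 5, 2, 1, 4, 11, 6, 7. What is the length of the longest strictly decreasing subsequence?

Let dp[i] be the longest strictly decreasing subsequence ending at i:
i:      1  2  3  4  5  6  7  8  9 10 11
a[i]:   3  9 10  8  5  2  1  4 11  6  7
dp:     1  1  1  2  3  4  5  4  1  3  3
Maximum is 5.

5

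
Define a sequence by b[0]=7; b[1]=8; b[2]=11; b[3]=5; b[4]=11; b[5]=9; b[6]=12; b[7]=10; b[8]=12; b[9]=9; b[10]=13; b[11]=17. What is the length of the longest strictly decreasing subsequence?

3

Negate each value so 'decreasing' becomes 'increasing', then run patience tails on the negated sequence:
-7 → extends → [-7]
-8 → replaces -7 → [-8]
-11 → replaces -8 → [-11]
-5 → extends → [-11, -5]
-11 → already a tail → [-11, -5]
-9 → replaces -5 → [-11, -9]
-12 → replaces -11 → [-12, -9]
-10 → replaces -9 → [-12, -10]
-12 → already a tail → [-12, -10]
-9 → extends → [-12, -10, -9]
-13 → replaces -12 → [-13, -10, -9]
-17 → replaces -13 → [-17, -10, -9]
Three tails, so the longest strictly decreasing subsequence of the original has length 3.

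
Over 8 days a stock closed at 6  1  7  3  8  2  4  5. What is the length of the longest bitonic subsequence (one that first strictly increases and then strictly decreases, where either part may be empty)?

4

inc[i] = longest strictly increasing subsequence ending at i; dec[i] = longest strictly decreasing subsequence starting at i:
i:     1 2 3 4 5 6 7 8
a[i]:  6 1 7 3 8 2 4 5
inc:   1 1 2 2 3 2 3 4
dec:   3 1 3 2 2 1 1 1
Best peak at i=3 (value 7): inc=2, dec=3, length 2+3−1 = 4.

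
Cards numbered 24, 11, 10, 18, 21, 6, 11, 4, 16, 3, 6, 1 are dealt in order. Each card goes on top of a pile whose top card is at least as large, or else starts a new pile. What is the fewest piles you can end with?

The minimum number of non-increasing subsequences covering a sequence equals the length of its longest strictly increasing subsequence.
LIS length is 3 (e.g. 11, 18, 21), so 3 piles are needed.

3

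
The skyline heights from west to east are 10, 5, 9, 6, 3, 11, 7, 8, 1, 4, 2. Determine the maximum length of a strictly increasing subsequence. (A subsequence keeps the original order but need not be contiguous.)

Let dp[i] be the length of the longest such subsequence ending at index i:
i:      1  2  3  4  5  6  7  8  9 10 11
a[i]:  10  5  9  6  3 11  7  8  1  4  2
dp:     1  1  2  2  1  3  3  4  1  2  2
Maximum dp value is 4.

4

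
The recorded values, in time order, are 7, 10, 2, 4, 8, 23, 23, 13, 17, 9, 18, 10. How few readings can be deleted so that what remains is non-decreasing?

6

Fewest deletions = n − (longest non-decreasing subsequence).
Patience tails:
7 → extends → [7]
10 → extends → [7, 10]
2 → replaces 7 → [2, 10]
4 → replaces 10 → [2, 4]
8 → extends → [2, 4, 8]
23 → extends → [2, 4, 8, 23]
23 → extends → [2, 4, 8, 23, 23]
13 → replaces 23 → [2, 4, 8, 13, 23]
17 → replaces 23 → [2, 4, 8, 13, 17]
9 → replaces 13 → [2, 4, 8, 9, 17]
18 → extends → [2, 4, 8, 9, 17, 18]
10 → replaces 17 → [2, 4, 8, 9, 10, 18]
Longest non-decreasing subsequence has length 6, so deletions = 12 − 6 = 6.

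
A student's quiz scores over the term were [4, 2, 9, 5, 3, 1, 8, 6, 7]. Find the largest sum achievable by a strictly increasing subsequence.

22

Let S[i] be the best sum of a strictly increasing subsequence ending at i:
i:      1  2  3  4  5  6  7  8  9
a[i]:   4  2  9  5  3  1  8  6  7
S:      4  2 13  9  5  1 17 15 22
Maximum is 22 (e.g. 4 + 5 + 6 + 7).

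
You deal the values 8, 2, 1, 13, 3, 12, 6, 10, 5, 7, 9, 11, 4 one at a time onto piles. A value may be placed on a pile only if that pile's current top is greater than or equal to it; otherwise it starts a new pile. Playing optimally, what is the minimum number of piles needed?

6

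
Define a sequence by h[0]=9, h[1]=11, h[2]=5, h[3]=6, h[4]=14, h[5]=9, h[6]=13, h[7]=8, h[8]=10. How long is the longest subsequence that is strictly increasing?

Let dp[i] be the length of the longest such subsequence ending at index i:
i:      0  1  2  3  4  5  6  7  8
h[i]:   9 11  5  6 14  9 13  8 10
dp:     1  2  1  2  3  3  4  3  4
Maximum dp value is 4.

4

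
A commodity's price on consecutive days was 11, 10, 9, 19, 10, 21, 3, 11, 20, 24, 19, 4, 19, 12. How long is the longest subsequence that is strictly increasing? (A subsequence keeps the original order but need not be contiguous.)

5

Let dp[i] be the length of the longest such subsequence ending at index i:
i:      1  2  3  4  5  6  7  8  9 10 11 12 13 14
a[i]:  11 10  9 19 10 21  3 11 20 24 19  4 19 12
dp:     1  1  1  2  2  3  1  3  4  5  4  2  4  4
Maximum dp value is 5.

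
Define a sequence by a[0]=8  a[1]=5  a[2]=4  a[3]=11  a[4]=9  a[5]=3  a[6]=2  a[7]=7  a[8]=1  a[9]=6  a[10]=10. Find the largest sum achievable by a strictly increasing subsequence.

27

Let S[i] be the best sum of a strictly increasing subsequence ending at i:
i:      0  1  2  3  4  5  6  7  8  9 10
a[i]:   8  5  4 11  9  3  2  7  1  6 10
S:      8  5  4 19 17  3  2 12  1 11 27
Maximum is 27 (e.g. 8 + 9 + 10).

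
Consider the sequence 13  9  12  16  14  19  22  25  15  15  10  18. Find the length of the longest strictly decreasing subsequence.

Negate each value so 'decreasing' becomes 'increasing', then run patience tails on the negated sequence:
-13 → extends → [-13]
-9 → extends → [-13, -9]
-12 → replaces -9 → [-13, -12]
-16 → replaces -13 → [-16, -12]
-14 → replaces -12 → [-16, -14]
-19 → replaces -16 → [-19, -14]
-22 → replaces -19 → [-22, -14]
-25 → replaces -22 → [-25, -14]
-15 → replaces -14 → [-25, -15]
-15 → already a tail → [-25, -15]
-10 → extends → [-25, -15, -10]
-18 → replaces -15 → [-25, -18, -10]
Three tails, so the longest strictly decreasing subsequence of the original has length 3.

3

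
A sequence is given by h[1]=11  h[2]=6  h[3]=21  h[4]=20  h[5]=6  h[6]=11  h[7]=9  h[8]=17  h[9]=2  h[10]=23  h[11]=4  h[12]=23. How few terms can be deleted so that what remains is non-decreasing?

Fewest deletions = n − (longest non-decreasing subsequence).
Patience tails:
11 → extends → [11]
6 → replaces 11 → [6]
21 → extends → [6, 21]
20 → replaces 21 → [6, 20]
6 → replaces 20 → [6, 6]
11 → extends → [6, 6, 11]
9 → replaces 11 → [6, 6, 9]
17 → extends → [6, 6, 9, 17]
2 → replaces 6 → [2, 6, 9, 17]
23 → extends → [2, 6, 9, 17, 23]
4 → replaces 6 → [2, 4, 9, 17, 23]
23 → extends → [2, 4, 9, 17, 23, 23]
Longest non-decreasing subsequence has length 6, so deletions = 12 − 6 = 6.

6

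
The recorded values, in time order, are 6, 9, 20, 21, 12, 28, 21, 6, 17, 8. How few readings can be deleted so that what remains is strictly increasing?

Fewest deletions = n − (longest strictly increasing subsequence).
Patience tails:
6 → extends → [6]
9 → extends → [6, 9]
20 → extends → [6, 9, 20]
21 → extends → [6, 9, 20, 21]
12 → replaces 20 → [6, 9, 12, 21]
28 → extends → [6, 9, 12, 21, 28]
21 → already a tail → [6, 9, 12, 21, 28]
6 → already a tail → [6, 9, 12, 21, 28]
17 → replaces 21 → [6, 9, 12, 17, 28]
8 → replaces 9 → [6, 8, 12, 17, 28]
Longest strictly increasing subsequence has length 5, so deletions = 10 − 5 = 5.

5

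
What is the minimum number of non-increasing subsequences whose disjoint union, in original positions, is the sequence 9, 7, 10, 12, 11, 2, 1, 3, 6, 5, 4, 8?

The minimum number of non-increasing subsequences covering a sequence equals the length of its longest strictly increasing subsequence.
LIS length is 4 (e.g. 2, 3, 6, 8), so 4 piles are needed.

4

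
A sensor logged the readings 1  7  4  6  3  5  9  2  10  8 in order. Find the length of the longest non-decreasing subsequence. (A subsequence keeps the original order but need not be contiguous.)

Let dp[i] be the length of the longest such subsequence ending at index i:
i:      1  2  3  4  5  6  7  8  9 10
a[i]:   1  7  4  6  3  5  9  2 10  8
dp:     1  2  2  3  2  3  4  2  5  4
Maximum dp value is 5.

5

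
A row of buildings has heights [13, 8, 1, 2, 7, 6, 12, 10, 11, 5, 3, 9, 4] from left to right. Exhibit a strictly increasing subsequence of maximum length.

Patience tails give the LIS length; then backtrack through the dp parents:
13 → extends → [13]
8 → replaces 13 → [8]
1 → replaces 8 → [1]
2 → extends → [1, 2]
7 → extends → [1, 2, 7]
6 → replaces 7 → [1, 2, 6]
12 → extends → [1, 2, 6, 12]
10 → replaces 12 → [1, 2, 6, 10]
11 → extends → [1, 2, 6, 10, 11]
5 → replaces 6 → [1, 2, 5, 10, 11]
3 → replaces 5 → [1, 2, 3, 10, 11]
9 → replaces 10 → [1, 2, 3, 9, 11]
4 → replaces 9 → [1, 2, 3, 4, 11]
Length 5; one witness is 1, 2, 7, 10, 11.

1, 2, 7, 10, 11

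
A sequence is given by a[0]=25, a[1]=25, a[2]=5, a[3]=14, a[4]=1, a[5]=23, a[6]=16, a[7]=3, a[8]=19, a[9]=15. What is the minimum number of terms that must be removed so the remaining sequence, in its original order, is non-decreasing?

6

Fewest deletions = n − (longest non-decreasing subsequence).
Patience tails:
25 → extends → [25]
25 → extends → [25, 25]
5 → replaces 25 → [5, 25]
14 → replaces 25 → [5, 14]
1 → replaces 5 → [1, 14]
23 → extends → [1, 14, 23]
16 → replaces 23 → [1, 14, 16]
3 → replaces 14 → [1, 3, 16]
19 → extends → [1, 3, 16, 19]
15 → replaces 16 → [1, 3, 15, 19]
Longest non-decreasing subsequence has length 4, so deletions = 10 − 4 = 6.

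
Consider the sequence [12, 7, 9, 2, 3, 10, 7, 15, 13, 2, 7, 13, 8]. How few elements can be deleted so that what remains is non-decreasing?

8

Fewest deletions = n − (longest non-decreasing subsequence).
Patience tails:
12 → extends → [12]
7 → replaces 12 → [7]
9 → extends → [7, 9]
2 → replaces 7 → [2, 9]
3 → replaces 9 → [2, 3]
10 → extends → [2, 3, 10]
7 → replaces 10 → [2, 3, 7]
15 → extends → [2, 3, 7, 15]
13 → replaces 15 → [2, 3, 7, 13]
2 → replaces 3 → [2, 2, 7, 13]
7 → replaces 13 → [2, 2, 7, 7]
13 → extends → [2, 2, 7, 7, 13]
8 → replaces 13 → [2, 2, 7, 7, 8]
Longest non-decreasing subsequence has length 5, so deletions = 13 − 5 = 8.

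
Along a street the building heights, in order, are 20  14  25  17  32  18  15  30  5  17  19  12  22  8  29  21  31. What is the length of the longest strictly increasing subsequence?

7

Track the smallest tail for each achievable length (strict):
20 → extends → [20]
14 → replaces 20 → [14]
25 → extends → [14, 25]
17 → replaces 25 → [14, 17]
32 → extends → [14, 17, 32]
18 → replaces 32 → [14, 17, 18]
15 → replaces 17 → [14, 15, 18]
30 → extends → [14, 15, 18, 30]
5 → replaces 14 → [5, 15, 18, 30]
17 → replaces 18 → [5, 15, 17, 30]
19 → replaces 30 → [5, 15, 17, 19]
12 → replaces 15 → [5, 12, 17, 19]
22 → extends → [5, 12, 17, 19, 22]
8 → replaces 12 → [5, 8, 17, 19, 22]
29 → extends → [5, 8, 17, 19, 22, 29]
21 → replaces 22 → [5, 8, 17, 19, 21, 29]
31 → extends → [5, 8, 17, 19, 21, 29, 31]
Seven tails, so the longest strictly increasing subsequence has length 7 (e.g. 14, 17, 18, 19, 22, 29, 31).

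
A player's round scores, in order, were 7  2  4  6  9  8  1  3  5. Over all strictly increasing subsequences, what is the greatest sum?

Let S[i] be the best sum of a strictly increasing subsequence ending at i:
i:      1  2  3  4  5  6  7  8  9
a[i]:   7  2  4  6  9  8  1  3  5
S:      7  2  6 12 21 20  1  5 11
Maximum is 21 (e.g. 2 + 4 + 6 + 9).

21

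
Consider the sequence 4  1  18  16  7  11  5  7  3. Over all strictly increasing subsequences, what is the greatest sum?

Let S[i] be the best sum of a strictly increasing subsequence ending at i:
i:      1  2  3  4  5  6  7  8  9
a[i]:   4  1 18 16  7 11  5  7  3
S:      4  1 22 20 11 22  9 16  4
Maximum is 22 (e.g. 4 + 18).

22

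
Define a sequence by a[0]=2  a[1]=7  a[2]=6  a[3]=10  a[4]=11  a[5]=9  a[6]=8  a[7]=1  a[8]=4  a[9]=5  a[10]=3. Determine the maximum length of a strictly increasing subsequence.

4

Track the smallest tail for each achievable length (strict):
2 → extends → [2]
7 → extends → [2, 7]
6 → replaces 7 → [2, 6]
10 → extends → [2, 6, 10]
11 → extends → [2, 6, 10, 11]
9 → replaces 10 → [2, 6, 9, 11]
8 → replaces 9 → [2, 6, 8, 11]
1 → replaces 2 → [1, 6, 8, 11]
4 → replaces 6 → [1, 4, 8, 11]
5 → replaces 8 → [1, 4, 5, 11]
3 → replaces 4 → [1, 3, 5, 11]
Four tails, so the longest strictly increasing subsequence has length 4 (e.g. 2, 7, 10, 11).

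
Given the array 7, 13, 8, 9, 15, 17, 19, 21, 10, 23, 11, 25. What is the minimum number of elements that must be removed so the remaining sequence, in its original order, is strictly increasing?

3

Fewest deletions = n − (longest strictly increasing subsequence).
i:      1  2  3  4  5  6  7  8  9 10 11 12
a[i]:   7 13  8  9 15 17 19 21 10 23 11 25
dp:     1  2  2  3  4  5  6  7  4  8  5  9
max dp = 9, so deletions = 12 − 9 = 3.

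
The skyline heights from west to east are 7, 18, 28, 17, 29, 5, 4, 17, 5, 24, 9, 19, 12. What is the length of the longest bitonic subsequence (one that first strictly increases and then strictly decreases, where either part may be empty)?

7

inc[i] = longest strictly increasing subsequence ending at i; dec[i] = longest strictly decreasing subsequence starting at i:
i:      1  2  3  4  5  6  7  8  9 10 11 12 13
a[i]:   7 18 28 17 29  5  4 17  5 24  9 19 12
inc:    1  2  3  2  4  1  1  2  2  3  3  4  4
dec:    3  4  4  3  4  2  1  2  1  3  1  2  1
Best peak at i=5 (value 29): inc=4, dec=4, length 4+4−1 = 7.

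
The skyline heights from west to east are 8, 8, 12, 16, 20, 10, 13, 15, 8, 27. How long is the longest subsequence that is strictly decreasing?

Let dp[i] be the longest strictly decreasing subsequence ending at i:
i:      1  2  3  4  5  6  7  8  9 10
a[i]:   8  8 12 16 20 10 13 15  8 27
dp:     1  1  1  1  1  2  2  2  3  1
Maximum is 3.

3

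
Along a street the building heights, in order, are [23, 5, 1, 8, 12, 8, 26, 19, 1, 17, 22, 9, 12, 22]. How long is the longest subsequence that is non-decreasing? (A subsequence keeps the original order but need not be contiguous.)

Track the smallest tail for each achievable length (allowing ties):
23 → extends → [23]
5 → replaces 23 → [5]
1 → replaces 5 → [1]
8 → extends → [1, 8]
12 → extends → [1, 8, 12]
8 → replaces 12 → [1, 8, 8]
26 → extends → [1, 8, 8, 26]
19 → replaces 26 → [1, 8, 8, 19]
1 → replaces 8 → [1, 1, 8, 19]
17 → replaces 19 → [1, 1, 8, 17]
22 → extends → [1, 1, 8, 17, 22]
9 → replaces 17 → [1, 1, 8, 9, 22]
12 → replaces 22 → [1, 1, 8, 9, 12]
22 → extends → [1, 1, 8, 9, 12, 22]
Six tails, so the longest non-decreasing subsequence has length 6 (e.g. 5, 8, 12, 19, 22, 22).

6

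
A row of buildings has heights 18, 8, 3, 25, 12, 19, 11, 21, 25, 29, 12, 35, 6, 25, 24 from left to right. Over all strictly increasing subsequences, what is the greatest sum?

Let S[i] be the best sum of a strictly increasing subsequence ending at i:
i:       1   2   3   4   5   6   7   8   9  10  11  12  13  14  15
a[i]:   18   8   3  25  12  19  11  21  25  29  12  35   6  25  24
S:      18   8   3  43  20  39  19  60  85 114  31 149   9  85  84
Maximum is 149 (e.g. 8 + 12 + 19 + 21 + 25 + 29 + 35).

149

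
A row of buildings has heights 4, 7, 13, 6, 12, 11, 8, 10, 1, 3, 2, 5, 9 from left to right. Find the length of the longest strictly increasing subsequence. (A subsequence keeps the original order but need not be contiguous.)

4

Let dp[i] be the length of the longest such subsequence ending at index i:
i:      1  2  3  4  5  6  7  8  9 10 11 12 13
a[i]:   4  7 13  6 12 11  8 10  1  3  2  5  9
dp:     1  2  3  2  3  3  3  4  1  2  2  3  4
Maximum dp value is 4.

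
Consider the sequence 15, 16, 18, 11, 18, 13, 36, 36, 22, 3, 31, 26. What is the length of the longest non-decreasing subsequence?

Track the smallest tail for each achievable length (allowing ties):
15 → extends → [15]
16 → extends → [15, 16]
18 → extends → [15, 16, 18]
11 → replaces 15 → [11, 16, 18]
18 → extends → [11, 16, 18, 18]
13 → replaces 16 → [11, 13, 18, 18]
36 → extends → [11, 13, 18, 18, 36]
36 → extends → [11, 13, 18, 18, 36, 36]
22 → replaces 36 → [11, 13, 18, 18, 22, 36]
3 → replaces 11 → [3, 13, 18, 18, 22, 36]
31 → replaces 36 → [3, 13, 18, 18, 22, 31]
26 → replaces 31 → [3, 13, 18, 18, 22, 26]
Six tails, so the longest non-decreasing subsequence has length 6 (e.g. 15, 16, 18, 18, 36, 36).

6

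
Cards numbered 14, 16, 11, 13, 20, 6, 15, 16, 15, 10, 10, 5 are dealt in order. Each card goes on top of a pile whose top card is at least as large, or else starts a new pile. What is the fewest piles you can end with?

Place each on the leftmost legal pile:
14 → new pile 1 (tops now [14])
16 → new pile 2 (tops now [14, 16])
11 → pile 1 (tops now [11, 16])
13 → pile 2 (tops now [11, 13])
20 → new pile 3 (tops now [11, 13, 20])
6 → pile 1 (tops now [6, 13, 20])
15 → pile 3 (tops now [6, 13, 15])
16 → new pile 4 (tops now [6, 13, 15, 16])
15 → pile 3 (tops now [6, 13, 15, 16])
10 → pile 2 (tops now [6, 10, 15, 16])
10 → pile 2 (tops now [6, 10, 15, 16])
5 → pile 1 (tops now [5, 10, 15, 16])
Four piles.

4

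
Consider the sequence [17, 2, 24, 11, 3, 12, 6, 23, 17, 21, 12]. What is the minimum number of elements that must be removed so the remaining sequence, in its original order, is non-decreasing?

6

Fewest deletions = n − (longest non-decreasing subsequence).
Patience tails:
17 → extends → [17]
2 → replaces 17 → [2]
24 → extends → [2, 24]
11 → replaces 24 → [2, 11]
3 → replaces 11 → [2, 3]
12 → extends → [2, 3, 12]
6 → replaces 12 → [2, 3, 6]
23 → extends → [2, 3, 6, 23]
17 → replaces 23 → [2, 3, 6, 17]
21 → extends → [2, 3, 6, 17, 21]
12 → replaces 17 → [2, 3, 6, 12, 21]
Longest non-decreasing subsequence has length 5, so deletions = 11 − 5 = 6.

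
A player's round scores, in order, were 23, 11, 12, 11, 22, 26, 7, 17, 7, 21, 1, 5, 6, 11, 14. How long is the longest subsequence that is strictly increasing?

5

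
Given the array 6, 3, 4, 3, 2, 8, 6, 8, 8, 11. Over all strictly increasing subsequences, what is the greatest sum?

32

Let S[i] be the best sum of a strictly increasing subsequence ending at i:
i:      1  2  3  4  5  6  7  8  9 10
a[i]:   6  3  4  3  2  8  6  8  8 11
S:      6  3  7  3  2 15 13 21 21 32
Maximum is 32 (e.g. 3 + 4 + 6 + 8 + 11).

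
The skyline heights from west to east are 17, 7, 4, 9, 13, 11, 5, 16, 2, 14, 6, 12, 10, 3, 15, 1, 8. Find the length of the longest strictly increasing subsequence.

5

Track the smallest tail for each achievable length (strict):
17 → extends → [17]
7 → replaces 17 → [7]
4 → replaces 7 → [4]
9 → extends → [4, 9]
13 → extends → [4, 9, 13]
11 → replaces 13 → [4, 9, 11]
5 → replaces 9 → [4, 5, 11]
16 → extends → [4, 5, 11, 16]
2 → replaces 4 → [2, 5, 11, 16]
14 → replaces 16 → [2, 5, 11, 14]
6 → replaces 11 → [2, 5, 6, 14]
12 → replaces 14 → [2, 5, 6, 12]
10 → replaces 12 → [2, 5, 6, 10]
3 → replaces 5 → [2, 3, 6, 10]
15 → extends → [2, 3, 6, 10, 15]
1 → replaces 2 → [1, 3, 6, 10, 15]
8 → replaces 10 → [1, 3, 6, 8, 15]
Five tails, so the longest strictly increasing subsequence has length 5 (e.g. 7, 9, 13, 14, 15).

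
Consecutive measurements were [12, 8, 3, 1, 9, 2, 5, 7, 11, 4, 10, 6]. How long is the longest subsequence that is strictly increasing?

Let dp[i] be the length of the longest such subsequence ending at index i:
i:      1  2  3  4  5  6  7  8  9 10 11 12
a[i]:  12  8  3  1  9  2  5  7 11  4 10  6
dp:     1  1  1  1  2  2  3  4  5  3  5  4
Maximum dp value is 5.

5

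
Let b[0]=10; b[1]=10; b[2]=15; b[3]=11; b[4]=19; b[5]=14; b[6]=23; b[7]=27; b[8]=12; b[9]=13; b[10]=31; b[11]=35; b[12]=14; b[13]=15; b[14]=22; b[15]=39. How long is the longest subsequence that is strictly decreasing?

3

Let dp[i] be the longest strictly decreasing subsequence ending at i:
i:      0  1  2  3  4  5  6  7  8  9 10 11 12 13 14 15
b[i]:  10 10 15 11 19 14 23 27 12 13 31 35 14 15 22 39
dp:     1  1  1  2  1  2  1  1  3  3  1  1  2  2  2  1
Maximum is 3.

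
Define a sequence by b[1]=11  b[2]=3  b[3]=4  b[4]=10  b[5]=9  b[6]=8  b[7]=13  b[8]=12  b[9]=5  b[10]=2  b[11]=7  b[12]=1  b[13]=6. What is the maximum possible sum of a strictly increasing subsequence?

Let S[i] be the best sum of a strictly increasing subsequence ending at i:
i:      1  2  3  4  5  6  7  8  9 10 11 12 13
b[i]:  11  3  4 10  9  8 13 12  5  2  7  1  6
S:     11  3  7 17 16 15 30 29 12  2 19  1 18
Maximum is 30 (e.g. 3 + 4 + 10 + 13).

30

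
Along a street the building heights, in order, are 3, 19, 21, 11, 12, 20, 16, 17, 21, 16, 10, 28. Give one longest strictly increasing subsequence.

Patience tails give the LIS length; then backtrack through the dp parents:
3 → extends → [3]
19 → extends → [3, 19]
21 → extends → [3, 19, 21]
11 → replaces 19 → [3, 11, 21]
12 → replaces 21 → [3, 11, 12]
20 → extends → [3, 11, 12, 20]
16 → replaces 20 → [3, 11, 12, 16]
17 → extends → [3, 11, 12, 16, 17]
21 → extends → [3, 11, 12, 16, 17, 21]
16 → already a tail → [3, 11, 12, 16, 17, 21]
10 → replaces 11 → [3, 10, 12, 16, 17, 21]
28 → extends → [3, 10, 12, 16, 17, 21, 28]
Length 7; one witness is 3, 11, 12, 16, 17, 21, 28.

3, 11, 12, 16, 17, 21, 28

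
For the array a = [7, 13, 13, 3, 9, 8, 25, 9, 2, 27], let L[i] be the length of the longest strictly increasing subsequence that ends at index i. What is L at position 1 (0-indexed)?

dp[i] = 1 + max{dp[j] : j<i, a[j]<a[i]} (or 1 if no such j):
i:      0  1  2  3  4  5  6  7  8  9
a[i]:   7 13 13  3  9  8 25  9  2 27
dp:     1  2  2  1  2  2  3  3  1  4
At index 1 the value is 2.

2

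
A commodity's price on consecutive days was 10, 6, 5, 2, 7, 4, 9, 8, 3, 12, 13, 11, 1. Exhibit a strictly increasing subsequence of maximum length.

Patience tails give the LIS length; then backtrack through the dp parents:
10 → extends → [10]
6 → replaces 10 → [6]
5 → replaces 6 → [5]
2 → replaces 5 → [2]
7 → extends → [2, 7]
4 → replaces 7 → [2, 4]
9 → extends → [2, 4, 9]
8 → replaces 9 → [2, 4, 8]
3 → replaces 4 → [2, 3, 8]
12 → extends → [2, 3, 8, 12]
13 → extends → [2, 3, 8, 12, 13]
11 → replaces 12 → [2, 3, 8, 11, 13]
1 → replaces 2 → [1, 3, 8, 11, 13]
Length 5; one witness is 6, 7, 9, 12, 13.

6, 7, 9, 12, 13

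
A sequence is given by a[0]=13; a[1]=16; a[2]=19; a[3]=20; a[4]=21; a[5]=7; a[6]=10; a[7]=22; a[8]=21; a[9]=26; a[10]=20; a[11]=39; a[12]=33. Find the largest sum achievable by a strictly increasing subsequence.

176

Let S[i] be the best sum of a strictly increasing subsequence ending at i:
i:       0   1   2   3   4   5   6   7   8   9  10  11  12
a[i]:   13  16  19  20  21   7  10  22  21  26  20  39  33
S:      13  29  48  68  89   7  17 111  89 137  68 176 170
Maximum is 176 (e.g. 13 + 16 + 19 + 20 + 21 + 22 + 26 + 39).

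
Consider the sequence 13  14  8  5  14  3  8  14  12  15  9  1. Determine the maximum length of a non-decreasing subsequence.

5

Track the smallest tail for each achievable length (allowing ties):
13 → extends → [13]
14 → extends → [13, 14]
8 → replaces 13 → [8, 14]
5 → replaces 8 → [5, 14]
14 → extends → [5, 14, 14]
3 → replaces 5 → [3, 14, 14]
8 → replaces 14 → [3, 8, 14]
14 → extends → [3, 8, 14, 14]
12 → replaces 14 → [3, 8, 12, 14]
15 → extends → [3, 8, 12, 14, 15]
9 → replaces 12 → [3, 8, 9, 14, 15]
1 → replaces 3 → [1, 8, 9, 14, 15]
Five tails, so the longest non-decreasing subsequence has length 5 (e.g. 13, 14, 14, 14, 15).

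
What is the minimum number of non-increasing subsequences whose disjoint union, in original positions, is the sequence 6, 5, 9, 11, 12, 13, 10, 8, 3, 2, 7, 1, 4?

5

The minimum number of non-increasing subsequences covering a sequence equals the length of its longest strictly increasing subsequence.
LIS length is 5 (e.g. 6, 9, 11, 12, 13), so 5 piles are needed.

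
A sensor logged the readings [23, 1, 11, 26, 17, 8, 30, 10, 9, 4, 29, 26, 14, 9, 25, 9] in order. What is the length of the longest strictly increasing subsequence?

5

Track the smallest tail for each achievable length (strict):
23 → extends → [23]
1 → replaces 23 → [1]
11 → extends → [1, 11]
26 → extends → [1, 11, 26]
17 → replaces 26 → [1, 11, 17]
8 → replaces 11 → [1, 8, 17]
30 → extends → [1, 8, 17, 30]
10 → replaces 17 → [1, 8, 10, 30]
9 → replaces 10 → [1, 8, 9, 30]
4 → replaces 8 → [1, 4, 9, 30]
29 → replaces 30 → [1, 4, 9, 29]
26 → replaces 29 → [1, 4, 9, 26]
14 → replaces 26 → [1, 4, 9, 14]
9 → already a tail → [1, 4, 9, 14]
25 → extends → [1, 4, 9, 14, 25]
9 → already a tail → [1, 4, 9, 14, 25]
Five tails, so the longest strictly increasing subsequence has length 5 (e.g. 1, 8, 10, 14, 25).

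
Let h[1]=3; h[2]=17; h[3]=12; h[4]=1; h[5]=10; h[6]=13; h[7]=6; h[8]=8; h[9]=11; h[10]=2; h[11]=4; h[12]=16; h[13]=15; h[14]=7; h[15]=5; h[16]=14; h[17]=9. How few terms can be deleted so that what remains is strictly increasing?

12

Fewest deletions = n − (longest strictly increasing subsequence).
i:      1  2  3  4  5  6  7  8  9 10 11 12 13 14 15 16 17
h[i]:   3 17 12  1 10 13  6  8 11  2  4 16 15  7  5 14  9
dp:     1  2  2  1  2  3  2  3  4  2  3  5  5  4  4  5  5
max dp = 5, so deletions = 17 − 5 = 12.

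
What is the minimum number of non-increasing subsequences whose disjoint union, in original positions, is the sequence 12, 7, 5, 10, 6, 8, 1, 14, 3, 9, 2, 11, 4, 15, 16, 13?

Place each on the leftmost legal pile:
12 → new pile 1 (tops now [12])
7 → pile 1 (tops now [7])
5 → pile 1 (tops now [5])
10 → new pile 2 (tops now [5, 10])
6 → pile 2 (tops now [5, 6])
8 → new pile 3 (tops now [5, 6, 8])
1 → pile 1 (tops now [1, 6, 8])
14 → new pile 4 (tops now [1, 6, 8, 14])
3 → pile 2 (tops now [1, 3, 8, 14])
9 → pile 4 (tops now [1, 3, 8, 9])
2 → pile 2 (tops now [1, 2, 8, 9])
11 → new pile 5 (tops now [1, 2, 8, 9, 11])
4 → pile 3 (tops now [1, 2, 4, 9, 11])
15 → new pile 6 (tops now [1, 2, 4, 9, 11, 15])
16 → new pile 7 (tops now [1, 2, 4, 9, 11, 15, 16])
13 → pile 6 (tops now [1, 2, 4, 9, 11, 13, 16])
Seven piles.

7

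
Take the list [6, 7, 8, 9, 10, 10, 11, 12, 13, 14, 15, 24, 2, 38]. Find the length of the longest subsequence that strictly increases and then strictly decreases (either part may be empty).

inc[i] = longest strictly increasing subsequence ending at i; dec[i] = longest strictly decreasing subsequence starting at i:
i:      1  2  3  4  5  6  7  8  9 10 11 12 13 14
a[i]:   6  7  8  9 10 10 11 12 13 14 15 24  2 38
inc:    1  2  3  4  5  5  6  7  8  9 10 11  1 12
dec:    2  2  2  2  2  2  2  2  2  2  2  2  1  1
Best peak at i=12 (value 24): inc=11, dec=2, length 11+2−1 = 12.

12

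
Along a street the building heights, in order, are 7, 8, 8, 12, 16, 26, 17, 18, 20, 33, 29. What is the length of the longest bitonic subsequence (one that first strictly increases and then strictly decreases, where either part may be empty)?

inc[i] = longest strictly increasing subsequence ending at i; dec[i] = longest strictly decreasing subsequence starting at i:
i:      1  2  3  4  5  6  7  8  9 10 11
a[i]:   7  8  8 12 16 26 17 18 20 33 29
inc:    1  2  2  3  4  5  5  6  7  8  8
dec:    1  1  1  1  1  2  1  1  1  2  1
Best peak at i=10 (value 33): inc=8, dec=2, length 8+2−1 = 9.

9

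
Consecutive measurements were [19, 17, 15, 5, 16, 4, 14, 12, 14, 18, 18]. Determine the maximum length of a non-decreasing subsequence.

Track the smallest tail for each achievable length (allowing ties):
19 → extends → [19]
17 → replaces 19 → [17]
15 → replaces 17 → [15]
5 → replaces 15 → [5]
16 → extends → [5, 16]
4 → replaces 5 → [4, 16]
14 → replaces 16 → [4, 14]
12 → replaces 14 → [4, 12]
14 → extends → [4, 12, 14]
18 → extends → [4, 12, 14, 18]
18 → extends → [4, 12, 14, 18, 18]
Five tails, so the longest non-decreasing subsequence has length 5 (e.g. 5, 14, 14, 18, 18).

5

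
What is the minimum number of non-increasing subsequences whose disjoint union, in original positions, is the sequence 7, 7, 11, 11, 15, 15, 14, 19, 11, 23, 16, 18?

5

Place each on the leftmost legal pile:
7 → new pile 1 (tops now [7])
7 → pile 1 (tops now [7])
11 → new pile 2 (tops now [7, 11])
11 → pile 2 (tops now [7, 11])
15 → new pile 3 (tops now [7, 11, 15])
15 → pile 3 (tops now [7, 11, 15])
14 → pile 3 (tops now [7, 11, 14])
19 → new pile 4 (tops now [7, 11, 14, 19])
11 → pile 2 (tops now [7, 11, 14, 19])
23 → new pile 5 (tops now [7, 11, 14, 19, 23])
16 → pile 4 (tops now [7, 11, 14, 16, 23])
18 → pile 5 (tops now [7, 11, 14, 16, 18])
Five piles.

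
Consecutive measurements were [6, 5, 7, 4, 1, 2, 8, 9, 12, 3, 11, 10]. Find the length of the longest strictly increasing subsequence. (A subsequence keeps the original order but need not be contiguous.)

5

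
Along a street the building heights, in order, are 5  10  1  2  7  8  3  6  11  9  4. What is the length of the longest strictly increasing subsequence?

5

Track the smallest tail for each achievable length (strict):
5 → extends → [5]
10 → extends → [5, 10]
1 → replaces 5 → [1, 10]
2 → replaces 10 → [1, 2]
7 → extends → [1, 2, 7]
8 → extends → [1, 2, 7, 8]
3 → replaces 7 → [1, 2, 3, 8]
6 → replaces 8 → [1, 2, 3, 6]
11 → extends → [1, 2, 3, 6, 11]
9 → replaces 11 → [1, 2, 3, 6, 9]
4 → replaces 6 → [1, 2, 3, 4, 9]
Five tails, so the longest strictly increasing subsequence has length 5 (e.g. 1, 2, 7, 8, 11).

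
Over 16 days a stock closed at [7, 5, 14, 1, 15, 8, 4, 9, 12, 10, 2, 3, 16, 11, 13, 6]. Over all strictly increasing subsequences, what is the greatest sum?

Let S[i] be the best sum of a strictly increasing subsequence ending at i:
i:      1  2  3  4  5  6  7  8  9 10 11 12 13 14 15 16
a[i]:   7  5 14  1 15  8  4  9 12 10  2  3 16 11 13  6
S:      7  5 21  1 36 15  5 24 36 34  3  6 52 45 58 12
Maximum is 58 (e.g. 7 + 8 + 9 + 10 + 11 + 13).

58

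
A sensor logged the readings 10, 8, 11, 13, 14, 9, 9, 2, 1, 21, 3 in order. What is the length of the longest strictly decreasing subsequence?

Let dp[i] be the longest strictly decreasing subsequence ending at i:
i:      1  2  3  4  5  6  7  8  9 10 11
a[i]:  10  8 11 13 14  9  9  2  1 21  3
dp:     1  2  1  1  1  2  2  3  4  1  3
Maximum is 4.

4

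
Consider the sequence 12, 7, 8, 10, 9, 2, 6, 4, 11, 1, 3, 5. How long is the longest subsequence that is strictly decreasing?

Let dp[i] be the longest strictly decreasing subsequence ending at i:
i:      1  2  3  4  5  6  7  8  9 10 11 12
a[i]:  12  7  8 10  9  2  6  4 11  1  3  5
dp:     1  2  2  2  3  4  4  5  2  6  6  5
Maximum is 6.

6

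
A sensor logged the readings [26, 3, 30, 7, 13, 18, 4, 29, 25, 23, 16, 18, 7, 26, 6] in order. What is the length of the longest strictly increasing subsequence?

6

Track the smallest tail for each achievable length (strict):
26 → extends → [26]
3 → replaces 26 → [3]
30 → extends → [3, 30]
7 → replaces 30 → [3, 7]
13 → extends → [3, 7, 13]
18 → extends → [3, 7, 13, 18]
4 → replaces 7 → [3, 4, 13, 18]
29 → extends → [3, 4, 13, 18, 29]
25 → replaces 29 → [3, 4, 13, 18, 25]
23 → replaces 25 → [3, 4, 13, 18, 23]
16 → replaces 18 → [3, 4, 13, 16, 23]
18 → replaces 23 → [3, 4, 13, 16, 18]
7 → replaces 13 → [3, 4, 7, 16, 18]
26 → extends → [3, 4, 7, 16, 18, 26]
6 → replaces 7 → [3, 4, 6, 16, 18, 26]
Six tails, so the longest strictly increasing subsequence has length 6 (e.g. 3, 7, 13, 18, 25, 26).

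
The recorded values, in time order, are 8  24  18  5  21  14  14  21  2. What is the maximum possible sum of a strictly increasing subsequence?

Let S[i] be the best sum of a strictly increasing subsequence ending at i:
i:      1  2  3  4  5  6  7  8  9
a[i]:   8 24 18  5 21 14 14 21  2
S:      8 32 26  5 47 22 22 47  2
Maximum is 47 (e.g. 8 + 18 + 21).

47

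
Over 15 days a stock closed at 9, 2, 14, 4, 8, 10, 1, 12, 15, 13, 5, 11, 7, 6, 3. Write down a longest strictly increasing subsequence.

2, 4, 8, 10, 12, 15

Patience tails give the LIS length; then backtrack through the dp parents:
9 → extends → [9]
2 → replaces 9 → [2]
14 → extends → [2, 14]
4 → replaces 14 → [2, 4]
8 → extends → [2, 4, 8]
10 → extends → [2, 4, 8, 10]
1 → replaces 2 → [1, 4, 8, 10]
12 → extends → [1, 4, 8, 10, 12]
15 → extends → [1, 4, 8, 10, 12, 15]
13 → replaces 15 → [1, 4, 8, 10, 12, 13]
5 → replaces 8 → [1, 4, 5, 10, 12, 13]
11 → replaces 12 → [1, 4, 5, 10, 11, 13]
7 → replaces 10 → [1, 4, 5, 7, 11, 13]
6 → replaces 7 → [1, 4, 5, 6, 11, 13]
3 → replaces 4 → [1, 3, 5, 6, 11, 13]
Length 6; one witness is 2, 4, 8, 10, 12, 15.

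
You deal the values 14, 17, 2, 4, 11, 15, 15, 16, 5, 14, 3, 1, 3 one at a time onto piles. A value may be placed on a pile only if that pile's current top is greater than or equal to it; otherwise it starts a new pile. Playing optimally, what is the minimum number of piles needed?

5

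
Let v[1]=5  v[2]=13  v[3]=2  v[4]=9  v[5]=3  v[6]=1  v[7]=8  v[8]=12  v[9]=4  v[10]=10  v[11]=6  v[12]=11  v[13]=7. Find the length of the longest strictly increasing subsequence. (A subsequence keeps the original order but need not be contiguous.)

5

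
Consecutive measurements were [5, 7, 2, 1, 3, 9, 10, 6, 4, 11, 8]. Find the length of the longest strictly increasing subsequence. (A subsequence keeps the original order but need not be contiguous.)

Track the smallest tail for each achievable length (strict):
5 → extends → [5]
7 → extends → [5, 7]
2 → replaces 5 → [2, 7]
1 → replaces 2 → [1, 7]
3 → replaces 7 → [1, 3]
9 → extends → [1, 3, 9]
10 → extends → [1, 3, 9, 10]
6 → replaces 9 → [1, 3, 6, 10]
4 → replaces 6 → [1, 3, 4, 10]
11 → extends → [1, 3, 4, 10, 11]
8 → replaces 10 → [1, 3, 4, 8, 11]
Five tails, so the longest strictly increasing subsequence has length 5 (e.g. 5, 7, 9, 10, 11).

5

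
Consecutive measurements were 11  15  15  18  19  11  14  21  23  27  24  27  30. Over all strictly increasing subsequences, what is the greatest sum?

188

Let S[i] be the best sum of a strictly increasing subsequence ending at i:
i:       1   2   3   4   5   6   7   8   9  10  11  12  13
a[i]:   11  15  15  18  19  11  14  21  23  27  24  27  30
S:      11  26  26  44  63  11  25  84 107 134 131 158 188
Maximum is 188 (e.g. 11 + 15 + 18 + 19 + 21 + 23 + 24 + 27 + 30).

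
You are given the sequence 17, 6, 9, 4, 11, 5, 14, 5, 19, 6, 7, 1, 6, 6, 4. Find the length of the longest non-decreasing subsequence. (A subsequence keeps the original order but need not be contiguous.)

Track the smallest tail for each achievable length (allowing ties):
17 → extends → [17]
6 → replaces 17 → [6]
9 → extends → [6, 9]
4 → replaces 6 → [4, 9]
11 → extends → [4, 9, 11]
5 → replaces 9 → [4, 5, 11]
14 → extends → [4, 5, 11, 14]
5 → replaces 11 → [4, 5, 5, 14]
19 → extends → [4, 5, 5, 14, 19]
6 → replaces 14 → [4, 5, 5, 6, 19]
7 → replaces 19 → [4, 5, 5, 6, 7]
1 → replaces 4 → [1, 5, 5, 6, 7]
6 → replaces 7 → [1, 5, 5, 6, 6]
6 → extends → [1, 5, 5, 6, 6, 6]
4 → replaces 5 → [1, 4, 5, 6, 6, 6]
Six tails, so the longest non-decreasing subsequence has length 6 (e.g. 4, 5, 5, 6, 6, 6).

6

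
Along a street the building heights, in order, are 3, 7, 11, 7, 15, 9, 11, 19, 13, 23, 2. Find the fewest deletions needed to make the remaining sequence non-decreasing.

4

Fewest deletions = n − (longest non-decreasing subsequence).
Patience tails:
3 → extends → [3]
7 → extends → [3, 7]
11 → extends → [3, 7, 11]
7 → replaces 11 → [3, 7, 7]
15 → extends → [3, 7, 7, 15]
9 → replaces 15 → [3, 7, 7, 9]
11 → extends → [3, 7, 7, 9, 11]
19 → extends → [3, 7, 7, 9, 11, 19]
13 → replaces 19 → [3, 7, 7, 9, 11, 13]
23 → extends → [3, 7, 7, 9, 11, 13, 23]
2 → replaces 3 → [2, 7, 7, 9, 11, 13, 23]
Longest non-decreasing subsequence has length 7, so deletions = 11 − 7 = 4.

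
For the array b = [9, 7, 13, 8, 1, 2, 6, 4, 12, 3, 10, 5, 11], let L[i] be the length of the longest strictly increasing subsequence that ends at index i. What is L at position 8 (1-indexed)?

dp[i] = 1 + max{dp[j] : j<i, b[j]<b[i]} (or 1 if no such j):
i:      1  2  3  4  5  6  7  8  9 10 11 12 13
b[i]:   9  7 13  8  1  2  6  4 12  3 10  5 11
dp:     1  1  2  2  1  2  3  3  4  3  4  4  5
At index 8 the value is 3.

3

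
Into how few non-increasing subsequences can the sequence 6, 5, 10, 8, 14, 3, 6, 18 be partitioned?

4

Place each on the leftmost legal pile:
6 → new pile 1 (tops now [6])
5 → pile 1 (tops now [5])
10 → new pile 2 (tops now [5, 10])
8 → pile 2 (tops now [5, 8])
14 → new pile 3 (tops now [5, 8, 14])
3 → pile 1 (tops now [3, 8, 14])
6 → pile 2 (tops now [3, 6, 14])
18 → new pile 4 (tops now [3, 6, 14, 18])
Four piles.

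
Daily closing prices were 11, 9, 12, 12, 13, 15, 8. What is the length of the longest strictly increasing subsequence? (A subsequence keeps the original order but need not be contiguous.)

4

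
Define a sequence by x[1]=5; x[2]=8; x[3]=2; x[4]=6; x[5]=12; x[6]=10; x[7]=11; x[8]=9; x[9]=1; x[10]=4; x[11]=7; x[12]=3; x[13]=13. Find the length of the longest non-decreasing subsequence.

5

Track the smallest tail for each achievable length (allowing ties):
5 → extends → [5]
8 → extends → [5, 8]
2 → replaces 5 → [2, 8]
6 → replaces 8 → [2, 6]
12 → extends → [2, 6, 12]
10 → replaces 12 → [2, 6, 10]
11 → extends → [2, 6, 10, 11]
9 → replaces 10 → [2, 6, 9, 11]
1 → replaces 2 → [1, 6, 9, 11]
4 → replaces 6 → [1, 4, 9, 11]
7 → replaces 9 → [1, 4, 7, 11]
3 → replaces 4 → [1, 3, 7, 11]
13 → extends → [1, 3, 7, 11, 13]
Five tails, so the longest non-decreasing subsequence has length 5 (e.g. 5, 8, 10, 11, 13).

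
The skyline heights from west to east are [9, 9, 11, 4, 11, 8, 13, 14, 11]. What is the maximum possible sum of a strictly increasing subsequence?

47

Let S[i] be the best sum of a strictly increasing subsequence ending at i:
i:      1  2  3  4  5  6  7  8  9
a[i]:   9  9 11  4 11  8 13 14 11
S:      9  9 20  4 20 12 33 47 23
Maximum is 47 (e.g. 9 + 11 + 13 + 14).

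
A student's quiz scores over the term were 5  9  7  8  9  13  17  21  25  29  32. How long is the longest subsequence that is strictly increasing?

10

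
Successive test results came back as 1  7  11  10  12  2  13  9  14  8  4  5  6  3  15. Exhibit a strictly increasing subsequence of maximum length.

1, 7, 11, 12, 13, 14, 15

Patience tails give the LIS length; then backtrack through the dp parents:
1 → extends → [1]
7 → extends → [1, 7]
11 → extends → [1, 7, 11]
10 → replaces 11 → [1, 7, 10]
12 → extends → [1, 7, 10, 12]
2 → replaces 7 → [1, 2, 10, 12]
13 → extends → [1, 2, 10, 12, 13]
9 → replaces 10 → [1, 2, 9, 12, 13]
14 → extends → [1, 2, 9, 12, 13, 14]
8 → replaces 9 → [1, 2, 8, 12, 13, 14]
4 → replaces 8 → [1, 2, 4, 12, 13, 14]
5 → replaces 12 → [1, 2, 4, 5, 13, 14]
6 → replaces 13 → [1, 2, 4, 5, 6, 14]
3 → replaces 4 → [1, 2, 3, 5, 6, 14]
15 → extends → [1, 2, 3, 5, 6, 14, 15]
Length 7; one witness is 1, 7, 11, 12, 13, 14, 15.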